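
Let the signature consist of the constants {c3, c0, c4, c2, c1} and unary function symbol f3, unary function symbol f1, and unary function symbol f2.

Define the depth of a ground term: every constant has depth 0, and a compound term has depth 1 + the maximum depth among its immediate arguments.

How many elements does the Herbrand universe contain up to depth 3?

200

If N_k denotes the number of depth-≤k ground terms, the 5 constants give N_0 = 5, and each function symbol of arity r contributes N_{k-1}^r new terms at level k: N_k = 5 + N_{k-1} + N_{k-1} + N_{k-1}.
N_0 = 5
N_1 = 5 + 5 + 5 + 5 = 20
N_2 = 5 + 20 + 20 + 20 = 65
N_3 = 5 + 65 + 65 + 65 = 200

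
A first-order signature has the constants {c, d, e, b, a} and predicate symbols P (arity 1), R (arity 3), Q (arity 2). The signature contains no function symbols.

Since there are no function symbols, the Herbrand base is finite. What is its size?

With no function symbols, the Herbrand universe is just the 5 constants.
Ground atoms per predicate: P: 5, R: 5^3 = 125, Q: 5^2 = 25.
Herbrand base size = 5 + 125 + 25 = 155.

155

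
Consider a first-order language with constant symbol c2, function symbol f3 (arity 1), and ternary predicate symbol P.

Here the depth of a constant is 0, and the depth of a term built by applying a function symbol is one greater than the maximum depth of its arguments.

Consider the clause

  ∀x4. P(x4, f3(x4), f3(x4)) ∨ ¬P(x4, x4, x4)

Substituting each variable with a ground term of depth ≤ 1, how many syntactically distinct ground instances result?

Ground terms of depth ≤ 1:
  Let N_k = |{terms of depth ≤ k}|. Then N_0 = 1 and N_k = 1 + N_{k-1} for k ≥ 1 (one summand per function symbol, arity giving the exponent).
  N_0 = 1
  N_1 = 1 + 1 = 2
  Explicitly: c2, f3(c2).
So there are 2 ground terms available for substitution.
The body mentions the single quantified variable x4; since ground terms form a free algebra, no two substitutions collapse to the same formula.
Number of ground instances = 2.

2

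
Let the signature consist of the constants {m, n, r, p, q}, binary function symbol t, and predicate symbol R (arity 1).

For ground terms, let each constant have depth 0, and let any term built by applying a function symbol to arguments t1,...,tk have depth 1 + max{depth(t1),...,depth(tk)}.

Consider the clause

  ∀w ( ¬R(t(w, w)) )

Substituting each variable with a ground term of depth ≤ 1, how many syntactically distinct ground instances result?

Ground terms of depth ≤ 1:
  Let N_k = |{terms of depth ≤ k}|. Then N_0 = 5 and N_k = 5 + N_{k-1}^2 for k ≥ 1 (one summand per function symbol, arity giving the exponent).
  N_0 = 5
  N_1 = 5 + 5^2 = 30
So there are 30 ground terms available for substitution.
The variable w ranges independently over the available ground terms, and distinct assignments produce distinct instances.
Number of ground instances = 30.

30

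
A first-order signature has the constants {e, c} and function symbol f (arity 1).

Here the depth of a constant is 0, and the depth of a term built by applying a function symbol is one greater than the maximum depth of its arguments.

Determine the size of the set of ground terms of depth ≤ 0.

Write N_k for the number of ground terms of depth ≤ k. A term of depth ≤ k is either a constant or a function symbol applied to arguments of depth ≤ k−1, so N_k = 2 + N_{k-1}.
N_0 = 2

2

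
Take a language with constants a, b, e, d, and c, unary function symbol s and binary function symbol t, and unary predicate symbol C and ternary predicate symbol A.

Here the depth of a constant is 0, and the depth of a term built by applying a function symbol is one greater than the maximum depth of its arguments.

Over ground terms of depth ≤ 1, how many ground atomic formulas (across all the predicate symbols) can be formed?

42910

First count ground terms of depth ≤ 1.
Let N_k = |{terms of depth ≤ k}|. Then N_0 = 5 and N_k = 5 + N_{k-1} + N_{k-1}^2 for k ≥ 1 (one summand per function symbol, arity giving the exponent).
N_0 = 5
N_1 = 5 + 5 + 5^2 = 35
So |H| = 35.
Each predicate of arity r yields |H|^r ground atoms (one per choice of an r-tuple from H):
  C: 35;  A: 35^3 = 42875
Total ground atoms: 35 + 42875 = 42910.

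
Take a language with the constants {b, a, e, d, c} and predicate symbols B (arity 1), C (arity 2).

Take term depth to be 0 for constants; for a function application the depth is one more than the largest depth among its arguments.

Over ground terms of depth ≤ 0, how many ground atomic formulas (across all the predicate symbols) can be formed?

First count ground terms of depth ≤ 0.
With no function symbols every ground term is a constant, so there are exactly 5 ground terms at every depth bound.
N_0 = 5
Explicitly: b, a, e, d, c.
So |H| = 5.
Ground atoms are formed by filling each argument slot of a predicate with a term from H, so an r-ary predicate gives |H|^r atoms:
  B: 5;  C: 5^2 = 25
Total ground atoms: 5 + 25 = 30.

30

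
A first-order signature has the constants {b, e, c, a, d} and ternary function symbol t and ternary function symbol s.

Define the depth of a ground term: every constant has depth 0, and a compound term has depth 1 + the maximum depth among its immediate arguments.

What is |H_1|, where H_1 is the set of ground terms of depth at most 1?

255

Let N_k count ground terms of depth at most k. Each non-constant term of depth ≤ k is some function symbol applied to depth-≤(k−1) arguments, giving N_k = 5 + N_{k-1}^3 + N_{k-1}^3.
N_0 = 5
N_1 = 5 + 5^3 + 5^3 = 255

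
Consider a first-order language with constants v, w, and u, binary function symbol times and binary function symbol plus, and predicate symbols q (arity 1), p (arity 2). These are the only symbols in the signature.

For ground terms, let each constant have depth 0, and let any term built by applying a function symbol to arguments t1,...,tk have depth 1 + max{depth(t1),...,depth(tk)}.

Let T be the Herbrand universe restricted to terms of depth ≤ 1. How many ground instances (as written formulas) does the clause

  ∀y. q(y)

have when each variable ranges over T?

Ground terms of depth ≤ 1:
  Count level by level. With function symbols times/2, plus/2, the terms of depth ≤ k are the 3 constants together with each function applied to depth-≤(k−1) tuples, so N_k = 3 + N_{k-1}^2 + N_{k-1}^2.
  N_0 = 3
  N_1 = 3 + 3^2 + 3^2 = 21
So there are 21 ground terms available for substitution.
There is 1 variable to instantiate (y),  occurring in at least one literal, so different choices give different ground instances.
Number of ground instances = 21.

21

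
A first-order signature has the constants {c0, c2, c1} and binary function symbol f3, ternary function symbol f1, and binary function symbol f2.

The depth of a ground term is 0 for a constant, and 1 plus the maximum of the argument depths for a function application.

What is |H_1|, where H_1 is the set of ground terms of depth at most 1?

48

Let N_k count ground terms of depth at most k. Each non-constant term of depth ≤ k is some function symbol applied to depth-≤(k−1) arguments, giving N_k = 3 + N_{k-1}^2 + N_{k-1}^3 + N_{k-1}^2.
N_0 = 3
N_1 = 3 + 3^2 + 3^3 + 3^2 = 48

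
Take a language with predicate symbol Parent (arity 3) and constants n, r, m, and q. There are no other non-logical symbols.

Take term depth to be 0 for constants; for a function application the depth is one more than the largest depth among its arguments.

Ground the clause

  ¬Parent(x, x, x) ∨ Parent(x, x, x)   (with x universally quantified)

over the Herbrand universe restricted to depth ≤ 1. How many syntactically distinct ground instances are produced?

4

Ground terms of depth ≤ 1:
  With no function symbols every ground term is a constant, so there are exactly 4 ground terms at every depth bound.
  N_0 = 4
  N_1 = 4
  Explicitly: n, r, m, q.
So there are 4 ground terms available for substitution.
There is 1 variable to instantiate (x),  occurring in at least one literal, so different choices give different ground instances.
Number of ground instances = 4.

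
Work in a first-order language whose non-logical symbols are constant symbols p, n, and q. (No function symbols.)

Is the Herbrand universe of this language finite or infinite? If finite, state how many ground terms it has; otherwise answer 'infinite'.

3

There are no function symbols, so every ground term is one of the 3 constants.
The Herbrand universe is {p, n, q}, which is finite with 3 elements.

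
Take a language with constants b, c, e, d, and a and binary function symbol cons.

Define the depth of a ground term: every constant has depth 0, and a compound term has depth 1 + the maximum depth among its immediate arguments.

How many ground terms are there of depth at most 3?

819030

Let N_k count ground terms of depth at most k. Each non-constant term of depth ≤ k is some function symbol applied to depth-≤(k−1) arguments, giving N_k = 5 + N_{k-1}^2.
N_0 = 5
N_1 = 5 + 5^2 = 30
N_2 = 5 + 30^2 = 905
N_3 = 5 + 905^2 = 819030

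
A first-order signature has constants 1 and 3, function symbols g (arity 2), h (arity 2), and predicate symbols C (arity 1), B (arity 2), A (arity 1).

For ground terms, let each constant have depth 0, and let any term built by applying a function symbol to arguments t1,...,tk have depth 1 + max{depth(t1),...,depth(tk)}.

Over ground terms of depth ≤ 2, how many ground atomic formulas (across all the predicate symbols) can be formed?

First count ground terms of depth ≤ 2.
Let N_k = |{terms of depth ≤ k}|. Then N_0 = 2 and N_k = 2 + N_{k-1}^2 + N_{k-1}^2 for k ≥ 1 (one summand per function symbol, arity giving the exponent).
N_0 = 2
N_1 = 2 + 2^2 + 2^2 = 10
N_2 = 2 + 10^2 + 10^2 = 202
So |H| = 202.
A ground atom is a predicate applied to a tuple of terms from H, so the count is the sum over predicates of |H|^arity:
  C: 202;  B: 202^2 = 40804;  A: 202
Total ground atoms: 202 + 40804 + 202 = 41208.

41208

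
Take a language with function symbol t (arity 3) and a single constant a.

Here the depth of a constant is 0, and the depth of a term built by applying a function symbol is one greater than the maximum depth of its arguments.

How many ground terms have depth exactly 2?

Count level by level. With function symbols t/3, the terms of depth ≤ k are the 1 constant together with each function applied to depth-≤(k−1) tuples, so N_k = 1 + N_{k-1}^3.
N_0 = 1
N_1 = 1 + 1^3 = 2
N_2 = 1 + 2^3 = 9
Terms of depth exactly 2: N_2 − N_1 = 9 − 2 = 7.

7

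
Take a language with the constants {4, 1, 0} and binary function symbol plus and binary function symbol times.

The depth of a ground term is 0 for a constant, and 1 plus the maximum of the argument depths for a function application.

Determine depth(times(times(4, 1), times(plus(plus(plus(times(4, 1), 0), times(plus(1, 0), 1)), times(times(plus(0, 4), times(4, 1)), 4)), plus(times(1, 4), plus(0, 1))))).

6

depth(times(4, 1)) = 1 + max(0, 0) = 1
depth(plus(times(4, 1), 0)) = 1 + max(1, 0) = 2
depth(plus(1, 0)) = 1 + max(0, 0) = 1
depth(times(plus(1, 0), 1)) = 1 + max(1, 0) = 2
depth(plus(plus(times(4, 1), 0), times(plus(1, 0), 1))) = 1 + max(2, 2) = 3
depth(plus(0, 4)) = 1 + max(0, 0) = 1
depth(times(plus(0, 4), times(4, 1))) = 1 + max(1, 1) = 2
depth(times(times(plus(0, 4), times(4, 1)), 4)) = 1 + max(2, 0) = 3
depth(plus(plus(plus(times(4, 1), 0), times(plus(1, 0), 1)), times(times(plus(0, 4), times(4, 1)), 4))) = 1 + max(3, 3) = 4
depth(times(1, 4)) = 1 + max(0, 0) = 1
depth(plus(0, 1)) = 1 + max(0, 0) = 1
depth(plus(times(1, 4), plus(0, 1))) = 1 + max(1, 1) = 2
depth(times(plus(plus(plus(times(4, 1), 0), times(plus(1, 0), 1)), times(times(plus(0, 4), times(4, 1)), 4)), plus(times(1, 4), plus(0, 1)))) = 1 + max(4, 2) = 5
depth(times(times(4, 1), times(plus(plus(plus(times(4, 1), 0), times(plus(1, 0), 1)), times(times(plus(0, 4), times(4, 1)), 4)), plus(times(1, 4), plus(0, 1))))) = 1 + max(1, 5) = 6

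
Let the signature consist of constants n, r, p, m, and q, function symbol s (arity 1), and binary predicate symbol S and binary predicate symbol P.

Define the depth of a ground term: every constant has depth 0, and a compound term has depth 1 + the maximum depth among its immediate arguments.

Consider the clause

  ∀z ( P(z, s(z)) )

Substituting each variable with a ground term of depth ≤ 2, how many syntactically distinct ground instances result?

15

Ground terms of depth ≤ 2:
  Write N_k for the number of ground terms of depth ≤ k. A term of depth ≤ k is either a constant or a function symbol applied to arguments of depth ≤ k−1, so N_k = 5 + N_{k-1}.
  N_0 = 5
  N_1 = 5 + 5 = 10
  N_2 = 5 + 10 = 15
So there are 15 ground terms available for substitution.
There is 1 variable to instantiate (z),  occurring in at least one literal, so different choices give different ground instances.
Number of ground instances = 15.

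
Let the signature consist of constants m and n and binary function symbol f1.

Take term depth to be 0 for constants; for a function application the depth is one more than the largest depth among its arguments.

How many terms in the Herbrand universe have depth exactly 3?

Let N_k = |{terms of depth ≤ k}|. Then N_0 = 2 and N_k = 2 + N_{k-1}^2 for k ≥ 1 (one summand per function symbol, arity giving the exponent).
N_0 = 2
N_1 = 2 + 2^2 = 6
N_2 = 2 + 6^2 = 38
N_3 = 2 + 38^2 = 1446
Terms of depth exactly 3: N_3 − N_2 = 1446 − 38 = 1408.

1408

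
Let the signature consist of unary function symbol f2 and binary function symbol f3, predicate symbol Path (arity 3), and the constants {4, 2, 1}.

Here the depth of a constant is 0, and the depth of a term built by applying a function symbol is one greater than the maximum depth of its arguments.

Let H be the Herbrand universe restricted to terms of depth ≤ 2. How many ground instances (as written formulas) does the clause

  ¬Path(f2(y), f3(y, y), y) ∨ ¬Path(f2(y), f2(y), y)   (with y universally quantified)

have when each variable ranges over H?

243

Ground terms of depth ≤ 2:
  Let N_k = |{terms of depth ≤ k}|. Then N_0 = 3 and N_k = 3 + N_{k-1} + N_{k-1}^2 for k ≥ 1 (one summand per function symbol, arity giving the exponent).
  N_0 = 3
  N_1 = 3 + 3 + 3^2 = 15
  N_2 = 3 + 15 + 15^2 = 243
So there are 243 ground terms available for substitution.
The body mentions the single quantified variable y; since ground terms form a free algebra, no two substitutions collapse to the same formula.
Number of ground instances = 243.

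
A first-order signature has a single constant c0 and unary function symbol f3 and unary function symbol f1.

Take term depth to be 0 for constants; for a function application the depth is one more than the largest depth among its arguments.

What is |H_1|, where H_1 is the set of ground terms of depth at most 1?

Count level by level. With function symbols f3/1, f1/1, the terms of depth ≤ k are the 1 constant together with each function applied to depth-≤(k−1) tuples, so N_k = 1 + N_{k-1} + N_{k-1}.
N_0 = 1
N_1 = 1 + 1 + 1 = 3
Explicitly: c0, f3(c0), f1(c0).

3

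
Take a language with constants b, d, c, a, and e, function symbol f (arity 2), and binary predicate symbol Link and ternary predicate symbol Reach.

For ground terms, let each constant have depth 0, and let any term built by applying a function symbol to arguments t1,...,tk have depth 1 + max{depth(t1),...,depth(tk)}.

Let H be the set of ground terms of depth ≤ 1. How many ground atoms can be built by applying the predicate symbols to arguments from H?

First count ground terms of depth ≤ 1.
If N_k denotes the number of depth-≤k ground terms, the 5 constants give N_0 = 5, and each function symbol of arity r contributes N_{k-1}^r new terms at level k: N_k = 5 + N_{k-1}^2.
N_0 = 5
N_1 = 5 + 5^2 = 30
So |H| = 30.
A ground atom is a predicate applied to a tuple of terms from H, so the count is the sum over predicates of |H|^arity:
  Link: 30^2 = 900;  Reach: 30^3 = 27000
Total ground atoms: 900 + 27000 = 27900.

27900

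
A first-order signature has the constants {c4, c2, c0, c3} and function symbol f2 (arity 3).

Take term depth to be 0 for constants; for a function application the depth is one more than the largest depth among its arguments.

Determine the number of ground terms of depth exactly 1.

64

Write N_k for the number of ground terms of depth ≤ k. A term of depth ≤ k is either a constant or a function symbol applied to arguments of depth ≤ k−1, so N_k = 4 + N_{k-1}^3.
N_0 = 4
N_1 = 4 + 4^3 = 68
Terms of depth exactly 1: N_1 − N_0 = 68 − 4 = 64.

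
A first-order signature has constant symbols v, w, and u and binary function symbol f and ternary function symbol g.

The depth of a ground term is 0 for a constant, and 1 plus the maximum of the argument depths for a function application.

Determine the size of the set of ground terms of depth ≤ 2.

If N_k denotes the number of depth-≤k ground terms, the 3 constants give N_0 = 3, and each function symbol of arity r contributes N_{k-1}^r new terms at level k: N_k = 3 + N_{k-1}^2 + N_{k-1}^3.
N_0 = 3
N_1 = 3 + 3^2 + 3^3 = 39
N_2 = 3 + 39^2 + 39^3 = 60843

60843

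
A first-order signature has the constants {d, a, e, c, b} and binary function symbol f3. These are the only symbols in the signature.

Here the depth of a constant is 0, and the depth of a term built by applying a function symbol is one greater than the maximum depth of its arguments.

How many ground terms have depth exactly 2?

875

Let N_k count ground terms of depth at most k. Each non-constant term of depth ≤ k is some function symbol applied to depth-≤(k−1) arguments, giving N_k = 5 + N_{k-1}^2.
N_0 = 5
N_1 = 5 + 5^2 = 30
N_2 = 5 + 30^2 = 905
Terms of depth exactly 2: N_2 − N_1 = 905 − 30 = 875.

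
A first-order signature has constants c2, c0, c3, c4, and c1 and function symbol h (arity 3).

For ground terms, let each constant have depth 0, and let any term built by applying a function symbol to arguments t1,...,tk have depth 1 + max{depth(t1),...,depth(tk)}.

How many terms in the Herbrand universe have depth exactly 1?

125

If N_k denotes the number of depth-≤k ground terms, the 5 constants give N_0 = 5, and each function symbol of arity r contributes N_{k-1}^r new terms at level k: N_k = 5 + N_{k-1}^3.
N_0 = 5
N_1 = 5 + 5^3 = 130
Terms of depth exactly 1: N_1 − N_0 = 130 − 5 = 125.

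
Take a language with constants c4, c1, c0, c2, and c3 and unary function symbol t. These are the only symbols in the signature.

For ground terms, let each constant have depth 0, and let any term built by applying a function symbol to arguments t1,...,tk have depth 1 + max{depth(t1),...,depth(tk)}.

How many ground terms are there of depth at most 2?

If N_k denotes the number of depth-≤k ground terms, the 5 constants give N_0 = 5, and each function symbol of arity r contributes N_{k-1}^r new terms at level k: N_k = 5 + N_{k-1}.
N_0 = 5
N_1 = 5 + 5 = 10
N_2 = 5 + 10 = 15

15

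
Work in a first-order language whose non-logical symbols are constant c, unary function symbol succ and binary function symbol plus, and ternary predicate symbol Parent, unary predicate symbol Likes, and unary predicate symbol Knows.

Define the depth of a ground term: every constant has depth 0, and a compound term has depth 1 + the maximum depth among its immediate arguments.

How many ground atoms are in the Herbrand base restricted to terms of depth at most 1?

First count ground terms of depth ≤ 1.
Count level by level. With function symbols succ/1, plus/2, the terms of depth ≤ k are the 1 constant together with each function applied to depth-≤(k−1) tuples, so N_k = 1 + N_{k-1} + N_{k-1}^2.
N_0 = 1
N_1 = 1 + 1 + 1^2 = 3
Explicitly: c, succ(c), plus(c, c).
So |H| = 3.
Each predicate of arity r yields |H|^r ground atoms (one per choice of an r-tuple from H):
  Parent: 3^3 = 27;  Likes: 3;  Knows: 3
Total ground atoms: 27 + 3 + 3 = 33.

33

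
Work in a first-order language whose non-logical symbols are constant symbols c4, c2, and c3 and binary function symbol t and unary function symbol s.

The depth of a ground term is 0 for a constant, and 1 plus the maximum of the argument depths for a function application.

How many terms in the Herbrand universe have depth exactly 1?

Count level by level. With function symbols t/2, s/1, the terms of depth ≤ k are the 3 constants together with each function applied to depth-≤(k−1) tuples, so N_k = 3 + N_{k-1}^2 + N_{k-1}.
N_0 = 3
N_1 = 3 + 3^2 + 3 = 15
Terms of depth exactly 1: N_1 − N_0 = 15 − 3 = 12.

12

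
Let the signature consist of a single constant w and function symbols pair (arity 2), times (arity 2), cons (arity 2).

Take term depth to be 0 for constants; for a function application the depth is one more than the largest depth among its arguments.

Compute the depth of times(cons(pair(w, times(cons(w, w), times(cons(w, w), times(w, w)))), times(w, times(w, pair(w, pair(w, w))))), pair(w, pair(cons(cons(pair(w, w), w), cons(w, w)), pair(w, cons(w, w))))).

depth(cons(w, w)) = 1 + max(0, 0) = 1
depth(times(w, w)) = 1 + max(0, 0) = 1
depth(times(cons(w, w), times(w, w))) = 1 + max(1, 1) = 2
depth(times(cons(w, w), times(cons(w, w), times(w, w)))) = 1 + max(1, 2) = 3
depth(pair(w, times(cons(w, w), times(cons(w, w), times(w, w))))) = 1 + max(0, 3) = 4
depth(pair(w, w)) = 1 + max(0, 0) = 1
depth(pair(w, pair(w, w))) = 1 + max(0, 1) = 2
depth(times(w, pair(w, pair(w, w)))) = 1 + max(0, 2) = 3
depth(times(w, times(w, pair(w, pair(w, w))))) = 1 + max(0, 3) = 4
depth(cons(pair(w, times(cons(w, w), times(cons(w, w), times(w, w)))), times(w, times(w, pair(w, pair(w, w)))))) = 1 + max(4, 4) = 5
depth(cons(pair(w, w), w)) = 1 + max(1, 0) = 2
depth(cons(cons(pair(w, w), w), cons(w, w))) = 1 + max(2, 1) = 3
depth(pair(w, cons(w, w))) = 1 + max(0, 1) = 2
depth(pair(cons(cons(pair(w, w), w), cons(w, w)), pair(w, cons(w, w)))) = 1 + max(3, 2) = 4
depth(pair(w, pair(cons(cons(pair(w, w), w), cons(w, w)), pair(w, cons(w, w))))) = 1 + max(0, 4) = 5
depth(times(cons(pair(w, times(cons(w, w), times(cons(w, w), times(w, w)))), times(w, times(w, pair(w, pair(w, w))))), pair(w, pair(cons(cons(pair(w, w), w), cons(w, w)), pair(w, cons(w, w)))))) = 1 + max(5, 5) = 6

6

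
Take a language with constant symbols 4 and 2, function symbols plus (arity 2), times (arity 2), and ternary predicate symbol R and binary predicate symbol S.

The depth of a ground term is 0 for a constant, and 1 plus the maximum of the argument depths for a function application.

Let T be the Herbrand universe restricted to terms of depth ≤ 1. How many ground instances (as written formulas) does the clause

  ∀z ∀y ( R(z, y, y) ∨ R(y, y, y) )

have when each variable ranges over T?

100

Ground terms of depth ≤ 1:
  If N_k denotes the number of depth-≤k ground terms, the 2 constants give N_0 = 2, and each function symbol of arity r contributes N_{k-1}^r new terms at level k: N_k = 2 + N_{k-1}^2 + N_{k-1}^2.
  N_0 = 2
  N_1 = 2 + 2^2 + 2^2 = 10
  Explicitly: 4, 2, plus(4, 4), plus(4, 2), plus(2, 4), plus(2, 2), times(4, 4), times(4, 2), times(2, 4), times(2, 2).
So there are 10 ground terms available for substitution.
There are 2 variables to instantiate (z, y), each occurring in at least one literal, so different choices give different ground instances.
Number of ground instances = 10^2 = 100.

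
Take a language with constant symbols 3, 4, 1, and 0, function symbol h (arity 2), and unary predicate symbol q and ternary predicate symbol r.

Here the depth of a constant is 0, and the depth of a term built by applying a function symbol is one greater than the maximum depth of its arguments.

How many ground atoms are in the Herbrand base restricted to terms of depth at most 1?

8020

First count ground terms of depth ≤ 1.
If N_k denotes the number of depth-≤k ground terms, the 4 constants give N_0 = 4, and each function symbol of arity r contributes N_{k-1}^r new terms at level k: N_k = 4 + N_{k-1}^2.
N_0 = 4
N_1 = 4 + 4^2 = 20
So |H| = 20.
Ground atoms are formed by filling each argument slot of a predicate with a term from H, so an r-ary predicate gives |H|^r atoms:
  q: 20;  r: 20^3 = 8000
Total ground atoms: 20 + 8000 = 8020.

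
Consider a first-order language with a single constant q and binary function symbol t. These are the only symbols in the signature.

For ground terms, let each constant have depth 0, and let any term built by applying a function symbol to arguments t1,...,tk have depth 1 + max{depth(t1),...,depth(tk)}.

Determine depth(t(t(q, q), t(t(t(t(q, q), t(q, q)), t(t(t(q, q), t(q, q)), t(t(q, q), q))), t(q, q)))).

6

depth(t(q, q)) = 1 + max(0, 0) = 1
depth(t(t(q, q), t(q, q))) = 1 + max(1, 1) = 2
depth(t(t(q, q), q)) = 1 + max(1, 0) = 2
depth(t(t(t(q, q), t(q, q)), t(t(q, q), q))) = 1 + max(2, 2) = 3
depth(t(t(t(q, q), t(q, q)), t(t(t(q, q), t(q, q)), t(t(q, q), q)))) = 1 + max(2, 3) = 4
depth(t(t(t(t(q, q), t(q, q)), t(t(t(q, q), t(q, q)), t(t(q, q), q))), t(q, q))) = 1 + max(4, 1) = 5
depth(t(t(q, q), t(t(t(t(q, q), t(q, q)), t(t(t(q, q), t(q, q)), t(t(q, q), q))), t(q, q)))) = 1 + max(1, 5) = 6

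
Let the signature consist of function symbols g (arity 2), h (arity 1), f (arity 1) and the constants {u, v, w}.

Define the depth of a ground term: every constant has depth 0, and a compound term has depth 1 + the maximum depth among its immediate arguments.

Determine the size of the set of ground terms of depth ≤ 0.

3

Let N_k = |{terms of depth ≤ k}|. Then N_0 = 3 and N_k = 3 + N_{k-1}^2 + N_{k-1} + N_{k-1} for k ≥ 1 (one summand per function symbol, arity giving the exponent).
N_0 = 3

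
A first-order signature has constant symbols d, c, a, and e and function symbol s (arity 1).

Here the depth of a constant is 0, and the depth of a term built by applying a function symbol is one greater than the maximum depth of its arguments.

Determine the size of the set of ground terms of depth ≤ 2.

Let N_k = |{terms of depth ≤ k}|. Then N_0 = 4 and N_k = 4 + N_{k-1} for k ≥ 1 (one summand per function symbol, arity giving the exponent).
N_0 = 4
N_1 = 4 + 4 = 8
N_2 = 4 + 8 = 12
Explicitly: d, c, a, e, s(d), s(c), s(a), s(e), s(s(d)), s(s(c)), s(s(a)), s(s(e)).

12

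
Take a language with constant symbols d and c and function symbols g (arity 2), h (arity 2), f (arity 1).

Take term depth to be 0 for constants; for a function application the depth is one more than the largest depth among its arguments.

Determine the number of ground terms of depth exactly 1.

10

If N_k denotes the number of depth-≤k ground terms, the 2 constants give N_0 = 2, and each function symbol of arity r contributes N_{k-1}^r new terms at level k: N_k = 2 + N_{k-1}^2 + N_{k-1}^2 + N_{k-1}.
N_0 = 2
N_1 = 2 + 2^2 + 2^2 + 2 = 12
Terms of depth exactly 1: N_1 − N_0 = 12 − 2 = 10.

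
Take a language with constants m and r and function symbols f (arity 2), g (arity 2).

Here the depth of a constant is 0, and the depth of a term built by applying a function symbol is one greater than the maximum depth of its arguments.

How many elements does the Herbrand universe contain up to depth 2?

202

If N_k denotes the number of depth-≤k ground terms, the 2 constants give N_0 = 2, and each function symbol of arity r contributes N_{k-1}^r new terms at level k: N_k = 2 + N_{k-1}^2 + N_{k-1}^2.
N_0 = 2
N_1 = 2 + 2^2 + 2^2 = 10
N_2 = 2 + 10^2 + 10^2 = 202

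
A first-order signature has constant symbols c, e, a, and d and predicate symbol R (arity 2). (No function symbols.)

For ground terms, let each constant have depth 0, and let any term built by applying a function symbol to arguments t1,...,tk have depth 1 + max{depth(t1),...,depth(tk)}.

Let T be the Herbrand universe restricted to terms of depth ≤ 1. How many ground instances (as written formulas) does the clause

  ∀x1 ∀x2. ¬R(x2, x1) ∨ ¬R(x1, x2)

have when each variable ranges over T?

Ground terms of depth ≤ 1:
  With no function symbols every ground term is a constant, so there are exactly 4 ground terms at every depth bound.
  N_0 = 4
  N_1 = 4
  Explicitly: c, e, a, d.
So there are 4 ground terms available for substitution.
The body mentions every one of the 2 quantified variables; since ground terms form a free algebra, no two substitutions collapse to the same formula.
Number of ground instances = 4^2 = 16.

16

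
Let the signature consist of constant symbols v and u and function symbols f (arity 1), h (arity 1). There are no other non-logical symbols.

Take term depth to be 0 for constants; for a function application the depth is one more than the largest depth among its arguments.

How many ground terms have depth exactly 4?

32

Count level by level. With function symbols f/1, h/1, the terms of depth ≤ k are the 2 constants together with each function applied to depth-≤(k−1) tuples, so N_k = 2 + N_{k-1} + N_{k-1}.
N_0 = 2
N_1 = 2 + 2 + 2 = 6
N_2 = 2 + 6 + 6 = 14
N_3 = 2 + 14 + 14 = 30
N_4 = 2 + 30 + 30 = 62
Terms of depth exactly 4: N_4 − N_3 = 62 − 30 = 32.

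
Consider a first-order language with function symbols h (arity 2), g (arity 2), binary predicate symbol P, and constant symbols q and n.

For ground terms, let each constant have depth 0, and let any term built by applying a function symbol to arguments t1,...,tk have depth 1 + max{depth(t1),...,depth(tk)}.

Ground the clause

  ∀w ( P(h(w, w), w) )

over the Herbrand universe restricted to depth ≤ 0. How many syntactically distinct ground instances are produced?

2

Ground terms of depth ≤ 0:
  If N_k denotes the number of depth-≤k ground terms, the 2 constants give N_0 = 2, and each function symbol of arity r contributes N_{k-1}^r new terms at level k: N_k = 2 + N_{k-1}^2 + N_{k-1}^2.
  N_0 = 2
  Explicitly: q, n.
So there are 2 ground terms available for substitution.
There is 1 variable to instantiate (w),  occurring in at least one literal, so different choices give different ground instances.
Number of ground instances = 2.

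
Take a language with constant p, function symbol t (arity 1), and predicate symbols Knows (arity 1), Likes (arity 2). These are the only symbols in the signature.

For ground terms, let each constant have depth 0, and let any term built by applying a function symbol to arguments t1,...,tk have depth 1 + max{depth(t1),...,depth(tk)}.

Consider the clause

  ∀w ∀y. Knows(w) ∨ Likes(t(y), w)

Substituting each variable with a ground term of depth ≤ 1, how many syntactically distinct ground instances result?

Ground terms of depth ≤ 1:
  Let N_k count ground terms of depth at most k. Each non-constant term of depth ≤ k is some function symbol applied to depth-≤(k−1) arguments, giving N_k = 1 + N_{k-1}.
  N_0 = 1
  N_1 = 1 + 1 = 2
  Explicitly: p, t(p).
So there are 2 ground terms available for substitution.
There are 2 variables to instantiate (w, y), each occurring in at least one literal, so different choices give different ground instances.
Number of ground instances = 2^2 = 4.

4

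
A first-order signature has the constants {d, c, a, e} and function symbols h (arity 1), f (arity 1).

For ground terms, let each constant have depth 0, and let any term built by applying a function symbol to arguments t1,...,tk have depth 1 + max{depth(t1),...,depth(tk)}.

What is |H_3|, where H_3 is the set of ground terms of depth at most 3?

60

If N_k denotes the number of depth-≤k ground terms, the 4 constants give N_0 = 4, and each function symbol of arity r contributes N_{k-1}^r new terms at level k: N_k = 4 + N_{k-1} + N_{k-1}.
N_0 = 4
N_1 = 4 + 4 + 4 = 12
N_2 = 4 + 12 + 12 = 28
N_3 = 4 + 28 + 28 = 60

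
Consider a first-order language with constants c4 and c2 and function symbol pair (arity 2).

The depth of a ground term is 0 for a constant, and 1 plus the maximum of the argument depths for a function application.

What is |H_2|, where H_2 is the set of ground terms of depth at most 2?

38

Let N_k count ground terms of depth at most k. Each non-constant term of depth ≤ k is some function symbol applied to depth-≤(k−1) arguments, giving N_k = 2 + N_{k-1}^2.
N_0 = 2
N_1 = 2 + 2^2 = 6
N_2 = 2 + 6^2 = 38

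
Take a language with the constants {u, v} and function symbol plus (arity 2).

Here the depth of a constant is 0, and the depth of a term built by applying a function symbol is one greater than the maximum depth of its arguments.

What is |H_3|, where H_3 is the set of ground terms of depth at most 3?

1446

If N_k denotes the number of depth-≤k ground terms, the 2 constants give N_0 = 2, and each function symbol of arity r contributes N_{k-1}^r new terms at level k: N_k = 2 + N_{k-1}^2.
N_0 = 2
N_1 = 2 + 2^2 = 6
N_2 = 2 + 6^2 = 38
N_3 = 2 + 38^2 = 1446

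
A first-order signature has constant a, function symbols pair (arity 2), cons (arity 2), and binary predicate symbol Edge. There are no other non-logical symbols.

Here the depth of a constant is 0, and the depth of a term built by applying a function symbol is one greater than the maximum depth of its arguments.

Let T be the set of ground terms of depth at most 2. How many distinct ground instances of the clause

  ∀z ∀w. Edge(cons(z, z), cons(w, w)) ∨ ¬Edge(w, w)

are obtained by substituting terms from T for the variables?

361

Ground terms of depth ≤ 2:
  If N_k denotes the number of depth-≤k ground terms, the 1 constant gives N_0 = 1, and each function symbol of arity r contributes N_{k-1}^r new terms at level k: N_k = 1 + N_{k-1}^2 + N_{k-1}^2.
  N_0 = 1
  N_1 = 1 + 1^2 + 1^2 = 3
  N_2 = 1 + 3^2 + 3^2 = 19
So there are 19 ground terms available for substitution.
Each of z, w ranges independently over the available ground terms, and distinct assignments produce distinct instances.
Number of ground instances = 19^2 = 361.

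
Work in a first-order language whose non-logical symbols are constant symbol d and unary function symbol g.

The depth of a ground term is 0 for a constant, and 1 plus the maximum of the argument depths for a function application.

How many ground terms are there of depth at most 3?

Write N_k for the number of ground terms of depth ≤ k. A term of depth ≤ k is either a constant or a function symbol applied to arguments of depth ≤ k−1, so N_k = 1 + N_{k-1}.
N_0 = 1
N_1 = 1 + 1 = 2
N_2 = 1 + 2 = 3
N_3 = 1 + 3 = 4
Explicitly: d, g(d), g(g(d)), g(g(g(d))).

4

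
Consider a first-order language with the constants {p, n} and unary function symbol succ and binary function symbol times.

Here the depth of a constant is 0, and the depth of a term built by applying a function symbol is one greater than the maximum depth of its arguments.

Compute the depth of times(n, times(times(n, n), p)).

3

depth(times(n, n)) = 1 + max(0, 0) = 1
depth(times(times(n, n), p)) = 1 + max(1, 0) = 2
depth(times(n, times(times(n, n), p))) = 1 + max(0, 2) = 3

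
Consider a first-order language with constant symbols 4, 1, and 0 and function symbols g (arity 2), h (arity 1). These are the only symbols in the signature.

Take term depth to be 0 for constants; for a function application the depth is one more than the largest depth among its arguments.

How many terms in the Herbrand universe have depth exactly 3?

Let N_k = |{terms of depth ≤ k}|. Then N_0 = 3 and N_k = 3 + N_{k-1}^2 + N_{k-1} for k ≥ 1 (one summand per function symbol, arity giving the exponent).
N_0 = 3
N_1 = 3 + 3^2 + 3 = 15
N_2 = 3 + 15^2 + 15 = 243
N_3 = 3 + 243^2 + 243 = 59295
Terms of depth exactly 3: N_3 − N_2 = 59295 − 243 = 59052.

59052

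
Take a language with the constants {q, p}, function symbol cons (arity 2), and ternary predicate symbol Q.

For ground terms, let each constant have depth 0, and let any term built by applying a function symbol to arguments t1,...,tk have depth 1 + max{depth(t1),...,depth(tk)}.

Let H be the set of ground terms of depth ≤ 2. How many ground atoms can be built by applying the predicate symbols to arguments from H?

54872

First count ground terms of depth ≤ 2.
Count level by level. With function symbols cons/2, the terms of depth ≤ k are the 2 constants together with each function applied to depth-≤(k−1) tuples, so N_k = 2 + N_{k-1}^2.
N_0 = 2
N_1 = 2 + 2^2 = 6
N_2 = 2 + 6^2 = 38
So |H| = 38.
Ground atoms are formed by filling each argument slot of a predicate with a term from H, so an r-ary predicate gives |H|^r atoms:
  Q: 38^3 = 54872
Total ground atoms: 54872.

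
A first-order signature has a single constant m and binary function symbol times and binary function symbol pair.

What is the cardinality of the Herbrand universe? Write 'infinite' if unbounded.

infinite

The signature has at least one function symbol (times, arity 2) and at least one constant (m).
Iterating times gives infinitely many distinct ground terms: m, times(m, m), times(times(m, m), times(m, m)), ...
So the Herbrand universe is infinite.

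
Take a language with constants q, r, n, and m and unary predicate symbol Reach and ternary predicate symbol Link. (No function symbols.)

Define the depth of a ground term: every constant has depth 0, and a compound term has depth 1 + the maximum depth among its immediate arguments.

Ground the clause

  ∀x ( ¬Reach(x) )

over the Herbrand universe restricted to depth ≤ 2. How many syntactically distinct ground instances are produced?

4

Ground terms of depth ≤ 2:
  With no function symbols every ground term is a constant, so there are exactly 4 ground terms at every depth bound.
  N_0 = 4
  N_1 = 4
  N_2 = 4
  Explicitly: q, r, n, m.
So there are 4 ground terms available for substitution.
The variable x ranges independently over the available ground terms, and distinct assignments produce distinct instances.
Number of ground instances = 4.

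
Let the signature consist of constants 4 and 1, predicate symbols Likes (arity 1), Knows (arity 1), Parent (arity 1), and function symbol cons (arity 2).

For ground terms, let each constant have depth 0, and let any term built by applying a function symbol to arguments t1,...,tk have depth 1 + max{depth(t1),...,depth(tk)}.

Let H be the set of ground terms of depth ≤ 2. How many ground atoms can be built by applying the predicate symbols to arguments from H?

114

First count ground terms of depth ≤ 2.
Write N_k for the number of ground terms of depth ≤ k. A term of depth ≤ k is either a constant or a function symbol applied to arguments of depth ≤ k−1, so N_k = 2 + N_{k-1}^2.
N_0 = 2
N_1 = 2 + 2^2 = 6
N_2 = 2 + 6^2 = 38
So |H| = 38.
Each predicate of arity r yields |H|^r ground atoms (one per choice of an r-tuple from H):
  Likes: 38;  Knows: 38;  Parent: 38
Total ground atoms: 38 + 38 + 38 = 114.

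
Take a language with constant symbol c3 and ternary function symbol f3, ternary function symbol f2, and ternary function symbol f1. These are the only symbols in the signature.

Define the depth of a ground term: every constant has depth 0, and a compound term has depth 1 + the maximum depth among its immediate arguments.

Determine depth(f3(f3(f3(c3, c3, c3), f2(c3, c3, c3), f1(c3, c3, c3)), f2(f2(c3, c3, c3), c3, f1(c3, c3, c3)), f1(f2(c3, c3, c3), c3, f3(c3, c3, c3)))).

depth(f3(c3, c3, c3)) = 1 + max(0, 0, 0) = 1
depth(f2(c3, c3, c3)) = 1 + max(0, 0, 0) = 1
depth(f1(c3, c3, c3)) = 1 + max(0, 0, 0) = 1
depth(f3(f3(c3, c3, c3), f2(c3, c3, c3), f1(c3, c3, c3))) = 1 + max(1, 1, 1) = 2
depth(f2(f2(c3, c3, c3), c3, f1(c3, c3, c3))) = 1 + max(1, 0, 1) = 2
depth(f1(f2(c3, c3, c3), c3, f3(c3, c3, c3))) = 1 + max(1, 0, 1) = 2
depth(f3(f3(f3(c3, c3, c3), f2(c3, c3, c3), f1(c3, c3, c3)), f2(f2(c3, c3, c3), c3, f1(c3, c3, c3)), f1(f2(c3, c3, c3), c3, f3(c3, c3, c3)))) = 1 + max(2, 2, 2) = 3

3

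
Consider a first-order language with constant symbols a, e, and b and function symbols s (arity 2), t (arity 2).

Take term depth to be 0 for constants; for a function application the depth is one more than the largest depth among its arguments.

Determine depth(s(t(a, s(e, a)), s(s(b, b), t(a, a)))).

3

depth(s(e, a)) = 1 + max(0, 0) = 1
depth(t(a, s(e, a))) = 1 + max(0, 1) = 2
depth(s(b, b)) = 1 + max(0, 0) = 1
depth(t(a, a)) = 1 + max(0, 0) = 1
depth(s(s(b, b), t(a, a))) = 1 + max(1, 1) = 2
depth(s(t(a, s(e, a)), s(s(b, b), t(a, a)))) = 1 + max(2, 2) = 3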